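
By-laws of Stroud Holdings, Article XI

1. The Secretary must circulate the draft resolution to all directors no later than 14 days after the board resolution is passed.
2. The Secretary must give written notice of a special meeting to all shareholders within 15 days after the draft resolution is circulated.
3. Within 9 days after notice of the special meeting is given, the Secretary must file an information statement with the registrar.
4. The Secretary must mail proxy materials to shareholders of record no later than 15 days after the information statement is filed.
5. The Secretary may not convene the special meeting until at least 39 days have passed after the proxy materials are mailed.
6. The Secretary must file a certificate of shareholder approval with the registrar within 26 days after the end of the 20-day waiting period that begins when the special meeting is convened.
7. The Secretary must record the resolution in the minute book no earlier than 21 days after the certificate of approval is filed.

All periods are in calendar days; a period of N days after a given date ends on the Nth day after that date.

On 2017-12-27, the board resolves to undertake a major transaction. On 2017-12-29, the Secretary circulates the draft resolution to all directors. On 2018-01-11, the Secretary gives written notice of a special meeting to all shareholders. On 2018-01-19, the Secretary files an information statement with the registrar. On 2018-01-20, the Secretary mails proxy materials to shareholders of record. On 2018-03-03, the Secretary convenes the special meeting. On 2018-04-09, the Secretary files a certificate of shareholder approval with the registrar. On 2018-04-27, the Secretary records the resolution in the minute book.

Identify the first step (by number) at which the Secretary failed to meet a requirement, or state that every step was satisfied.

Step 1: 14 days after 2017-12-27 (when the board resolution is passed) is 2018-01-10; 2017-12-29 is within that limit.
Step 2: 15 days after 2017-12-29 (when the draft resolution is circulated) is 2018-01-13; completed 2018-01-11, before the deadline.
Step 3: 9 days after 2018-01-11 (when notice of the special meeting is given) is 2018-01-20; completed 2018-01-19, before the deadline.
Step 4: 15 days after 2018-01-19 (when the information statement is filed) is 2018-02-03; completed 2018-01-20, before the deadline.
Step 5: the earliest permitted date is 39 days after 2018-01-20 (when the proxy materials are mailed), i.e. 2018-02-28; done 2018-03-03, after the minimum wait.
Step 6: 26 days after 2018-03-23 (end of the 20-day waiting period, which began when the special meeting is convened on 2018-03-03) is 2018-04-18; 2018-04-09 is within that limit.
Step 7: the earliest permitted date is 21 days after 2018-04-09 (when the certificate of approval is filed), i.e. 2018-04-30; 2018-04-27 is 3 days before the earliest permitted date.

Step 7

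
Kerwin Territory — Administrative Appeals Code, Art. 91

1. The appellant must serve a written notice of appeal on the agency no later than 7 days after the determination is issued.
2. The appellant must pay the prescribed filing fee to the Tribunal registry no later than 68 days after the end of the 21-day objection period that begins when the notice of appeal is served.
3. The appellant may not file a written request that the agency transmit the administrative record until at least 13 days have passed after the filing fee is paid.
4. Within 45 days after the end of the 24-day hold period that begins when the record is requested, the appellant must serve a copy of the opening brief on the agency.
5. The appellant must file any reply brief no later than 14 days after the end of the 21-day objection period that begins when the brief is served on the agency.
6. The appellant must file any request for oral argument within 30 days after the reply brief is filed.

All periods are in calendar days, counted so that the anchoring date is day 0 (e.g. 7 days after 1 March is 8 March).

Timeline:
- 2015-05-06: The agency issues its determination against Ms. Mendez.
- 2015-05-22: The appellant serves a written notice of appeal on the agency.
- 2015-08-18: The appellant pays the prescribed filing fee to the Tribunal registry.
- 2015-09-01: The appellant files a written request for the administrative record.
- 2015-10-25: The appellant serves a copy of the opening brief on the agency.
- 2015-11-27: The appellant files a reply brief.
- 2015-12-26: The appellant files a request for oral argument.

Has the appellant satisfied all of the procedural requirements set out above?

Step 1: 7 days after 2015-05-06 (when the determination is issued) is 2015-05-13; 2015-05-22 misses that deadline by 9 days.
The analysis stops there.

No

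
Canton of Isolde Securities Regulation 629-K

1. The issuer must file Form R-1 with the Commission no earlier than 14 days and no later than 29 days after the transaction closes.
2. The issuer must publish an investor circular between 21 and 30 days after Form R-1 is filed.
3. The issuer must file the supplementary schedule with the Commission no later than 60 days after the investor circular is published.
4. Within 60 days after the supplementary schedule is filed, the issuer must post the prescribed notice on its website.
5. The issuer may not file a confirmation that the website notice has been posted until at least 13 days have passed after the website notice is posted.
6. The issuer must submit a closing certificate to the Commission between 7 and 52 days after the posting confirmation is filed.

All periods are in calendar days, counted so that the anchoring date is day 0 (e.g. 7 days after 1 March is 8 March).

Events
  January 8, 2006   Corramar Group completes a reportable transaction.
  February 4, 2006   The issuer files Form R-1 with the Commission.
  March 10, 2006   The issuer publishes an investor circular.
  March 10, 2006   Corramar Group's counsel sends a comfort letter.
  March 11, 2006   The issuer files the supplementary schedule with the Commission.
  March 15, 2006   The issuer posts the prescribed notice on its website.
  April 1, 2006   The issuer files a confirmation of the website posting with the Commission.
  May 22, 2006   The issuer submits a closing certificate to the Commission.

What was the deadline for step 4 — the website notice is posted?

May 10, 2006

Step 4 runs from March 11, 2006, when the supplementary schedule is filed. 60 days after March 11, 2006 is May 10, 2006.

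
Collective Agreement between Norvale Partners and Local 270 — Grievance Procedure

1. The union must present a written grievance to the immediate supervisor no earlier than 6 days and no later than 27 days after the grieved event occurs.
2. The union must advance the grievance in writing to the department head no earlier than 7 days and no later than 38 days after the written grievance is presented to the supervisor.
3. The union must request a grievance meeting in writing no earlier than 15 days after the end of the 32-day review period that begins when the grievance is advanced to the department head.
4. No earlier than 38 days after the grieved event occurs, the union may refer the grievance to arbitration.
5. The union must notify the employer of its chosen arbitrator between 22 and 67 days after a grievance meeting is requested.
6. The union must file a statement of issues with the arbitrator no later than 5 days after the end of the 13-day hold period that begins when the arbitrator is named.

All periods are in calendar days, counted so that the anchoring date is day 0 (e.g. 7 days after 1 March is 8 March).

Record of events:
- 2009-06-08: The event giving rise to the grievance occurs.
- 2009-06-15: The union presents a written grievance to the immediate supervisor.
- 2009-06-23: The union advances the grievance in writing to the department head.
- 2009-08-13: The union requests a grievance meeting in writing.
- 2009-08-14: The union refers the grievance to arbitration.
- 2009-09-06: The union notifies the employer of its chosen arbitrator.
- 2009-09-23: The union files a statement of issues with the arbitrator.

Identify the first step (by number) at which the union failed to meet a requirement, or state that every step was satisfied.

Step 1 — 6 and 27 days from 2009-06-08 (when the grieved event occurs) are 2009-06-14 and 2009-07-05 respectively; done 2009-06-15, which is between those dates.
Step 2 — 7 and 38 days from 2009-06-15 (when the written grievance is presented to the supervisor) are 2009-06-22 and 2009-07-23 respectively; done 2009-06-23 — within the window.
Step 3 — must wait 15 days from 2009-07-25 (end of the 32-day review period, which began when the grievance is advanced to the department head on 2009-06-23), so not before 2009-08-09; done 2009-08-13 — permitted.
Step 4 — must wait 38 days from 2009-06-08 (when the grieved event occurs), so not before 2009-07-16; 2009-08-14 is on or after that date.
Step 5 — 22 and 67 days from 2009-08-13 (when a grievance meeting is requested) are 2009-09-04 and 2009-10-19 respectively; done 2009-09-06, which is between those dates.
Step 6 — counting 5 days from 2009-09-19 (end of the 13-day hold period, which began when the arbitrator is named on 2009-09-06) gives a deadline of 2009-09-24; done 2009-09-23 — timely.

None — every step was satisfied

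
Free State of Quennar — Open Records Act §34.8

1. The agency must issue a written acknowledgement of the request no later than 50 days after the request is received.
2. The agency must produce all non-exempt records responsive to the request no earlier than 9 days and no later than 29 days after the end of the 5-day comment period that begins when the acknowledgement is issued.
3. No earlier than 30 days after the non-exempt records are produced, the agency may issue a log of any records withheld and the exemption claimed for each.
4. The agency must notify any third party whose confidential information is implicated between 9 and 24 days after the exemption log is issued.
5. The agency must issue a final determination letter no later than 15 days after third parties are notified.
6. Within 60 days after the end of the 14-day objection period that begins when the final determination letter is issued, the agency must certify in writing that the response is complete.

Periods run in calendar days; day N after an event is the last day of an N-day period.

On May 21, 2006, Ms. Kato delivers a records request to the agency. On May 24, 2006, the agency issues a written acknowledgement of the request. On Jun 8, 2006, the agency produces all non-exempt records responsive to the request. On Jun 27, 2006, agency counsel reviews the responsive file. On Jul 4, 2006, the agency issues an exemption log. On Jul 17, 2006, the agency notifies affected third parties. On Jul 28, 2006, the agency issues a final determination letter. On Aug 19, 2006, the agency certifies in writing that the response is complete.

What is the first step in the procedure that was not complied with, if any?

(1) due by May 21, 2006 + 50 days = Jul 10, 2006; completed May 24, 2006, before the deadline.
(2) the permitted window runs from May 29, 2006 + 9 = Jun 7, 2006 to May 29, 2006 + 29 = Jun 27, 2006; Jun 8, 2006 falls inside that range.
(3) permitted from Jun 8, 2006 + 30 days = Jul 8, 2006 onward; acted on Jul 4, 2006, 4 days prematurely.

Step 3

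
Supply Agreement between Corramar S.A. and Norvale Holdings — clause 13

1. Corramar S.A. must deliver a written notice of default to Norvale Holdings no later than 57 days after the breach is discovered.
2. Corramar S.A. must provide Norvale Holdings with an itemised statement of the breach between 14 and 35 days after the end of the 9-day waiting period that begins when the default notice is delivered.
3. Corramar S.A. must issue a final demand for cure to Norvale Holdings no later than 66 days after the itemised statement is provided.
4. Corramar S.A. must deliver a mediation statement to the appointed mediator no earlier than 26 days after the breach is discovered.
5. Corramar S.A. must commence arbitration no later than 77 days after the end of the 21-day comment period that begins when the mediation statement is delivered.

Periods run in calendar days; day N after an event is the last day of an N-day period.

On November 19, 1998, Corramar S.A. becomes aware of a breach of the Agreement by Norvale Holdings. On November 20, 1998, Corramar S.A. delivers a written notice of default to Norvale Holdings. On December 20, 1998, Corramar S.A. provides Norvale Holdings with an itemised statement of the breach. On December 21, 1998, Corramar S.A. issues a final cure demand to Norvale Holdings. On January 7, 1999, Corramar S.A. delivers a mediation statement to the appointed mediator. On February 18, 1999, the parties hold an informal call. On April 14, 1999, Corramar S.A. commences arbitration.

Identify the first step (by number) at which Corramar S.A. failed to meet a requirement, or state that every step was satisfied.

None — every step was satisfied

(1) due by November 19, 1998 + 57 days = January 15, 1999; November 20, 1998 is within that limit.
(2) the permitted window runs from November 29, 1998 + 14 = December 13, 1998 to November 29, 1998 + 35 = January 3, 1999; done December 20, 1998 — within the window.
(3) due by December 20, 1998 + 66 days = February 24, 1999; completed December 21, 1998, before the deadline.
(4) permitted from November 19, 1998 + 26 days = December 15, 1998 onward; done January 7, 1999 — permitted.
(5) due by January 28, 1999 + 77 days = April 15, 1999; April 14, 1999 is within that limit.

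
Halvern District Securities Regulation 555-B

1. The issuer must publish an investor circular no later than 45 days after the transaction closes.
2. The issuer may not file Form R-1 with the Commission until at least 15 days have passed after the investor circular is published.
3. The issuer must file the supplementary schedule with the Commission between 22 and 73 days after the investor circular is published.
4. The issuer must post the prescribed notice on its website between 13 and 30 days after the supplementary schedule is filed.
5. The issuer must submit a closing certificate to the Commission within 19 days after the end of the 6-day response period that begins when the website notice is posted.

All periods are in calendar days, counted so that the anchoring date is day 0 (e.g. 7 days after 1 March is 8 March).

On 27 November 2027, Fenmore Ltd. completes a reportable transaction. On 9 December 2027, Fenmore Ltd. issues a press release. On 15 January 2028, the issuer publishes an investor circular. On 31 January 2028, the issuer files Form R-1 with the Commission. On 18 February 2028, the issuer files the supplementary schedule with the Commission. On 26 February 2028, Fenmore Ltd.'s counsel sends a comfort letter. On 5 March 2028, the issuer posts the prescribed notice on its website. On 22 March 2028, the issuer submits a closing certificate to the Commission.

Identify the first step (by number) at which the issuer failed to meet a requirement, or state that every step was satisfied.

Step 1

Step 1 — counting 45 days from 27 November 2027 (when the transaction closes) gives a deadline of 11 January 2028; 15 January 2028 misses that deadline by 4 days.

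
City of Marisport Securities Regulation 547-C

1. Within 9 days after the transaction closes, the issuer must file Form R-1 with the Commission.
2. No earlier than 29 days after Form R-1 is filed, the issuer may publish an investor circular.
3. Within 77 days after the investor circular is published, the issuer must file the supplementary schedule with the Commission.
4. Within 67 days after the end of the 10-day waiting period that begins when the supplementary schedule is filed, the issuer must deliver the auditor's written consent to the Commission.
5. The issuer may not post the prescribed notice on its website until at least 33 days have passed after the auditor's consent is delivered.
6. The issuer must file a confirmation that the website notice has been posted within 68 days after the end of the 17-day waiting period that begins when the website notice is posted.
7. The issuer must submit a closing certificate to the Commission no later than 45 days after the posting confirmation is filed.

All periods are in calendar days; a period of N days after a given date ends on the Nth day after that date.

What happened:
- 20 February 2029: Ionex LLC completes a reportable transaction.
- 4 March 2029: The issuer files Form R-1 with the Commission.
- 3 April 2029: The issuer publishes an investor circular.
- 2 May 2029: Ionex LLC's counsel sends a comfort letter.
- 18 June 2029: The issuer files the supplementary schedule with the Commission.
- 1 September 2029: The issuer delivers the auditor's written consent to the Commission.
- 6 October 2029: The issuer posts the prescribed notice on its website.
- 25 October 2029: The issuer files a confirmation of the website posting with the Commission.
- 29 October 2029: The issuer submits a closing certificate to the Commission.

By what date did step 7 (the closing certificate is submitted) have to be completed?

9 December 2029

Step 7 runs from 25 October 2029, when the posting confirmation is filed. 45 days after 25 October 2029 is 9 December 2029.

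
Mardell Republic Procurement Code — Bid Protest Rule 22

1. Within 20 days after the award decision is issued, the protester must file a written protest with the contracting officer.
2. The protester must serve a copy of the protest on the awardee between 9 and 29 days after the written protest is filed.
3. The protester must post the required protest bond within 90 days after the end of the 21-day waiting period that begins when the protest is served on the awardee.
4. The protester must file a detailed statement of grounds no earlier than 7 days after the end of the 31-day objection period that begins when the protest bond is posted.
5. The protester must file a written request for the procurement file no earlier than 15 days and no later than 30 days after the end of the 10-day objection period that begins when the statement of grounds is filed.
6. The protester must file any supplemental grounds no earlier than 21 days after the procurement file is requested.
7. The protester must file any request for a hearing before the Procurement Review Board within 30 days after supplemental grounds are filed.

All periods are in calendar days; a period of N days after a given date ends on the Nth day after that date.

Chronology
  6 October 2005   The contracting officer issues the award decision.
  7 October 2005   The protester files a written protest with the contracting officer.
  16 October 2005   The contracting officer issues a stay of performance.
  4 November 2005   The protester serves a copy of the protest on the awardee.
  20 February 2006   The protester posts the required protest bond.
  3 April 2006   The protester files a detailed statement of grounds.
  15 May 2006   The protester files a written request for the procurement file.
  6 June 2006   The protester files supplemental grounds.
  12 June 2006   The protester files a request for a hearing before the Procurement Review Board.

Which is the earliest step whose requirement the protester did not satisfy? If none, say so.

Step 5

Step 1: 20 days after 6 October 2005 (when the award decision is issued) is 26 October 2005; completed 7 October 2005, before the deadline.
Step 2: the window is 9–29 days after 7 October 2005 (when the written protest is filed), so 16 October 2005 through 5 November 2005; done 4 November 2005, which is between those dates.
Step 3: 90 days after 25 November 2005 (end of the 21-day waiting period, which began when the protest is served on the awardee on 4 November 2005) is 23 February 2006; 20 February 2006 is within that limit.
Step 4: the earliest permitted date is 7 days after 23 March 2006 (end of the 31-day objection period, which began when the protest bond is posted on 20 February 2006), i.e. 30 March 2006; done 3 April 2006, after the minimum wait.
Step 5: the window is 15–30 days after 13 April 2006 (end of the 10-day objection period, which began when the statement of grounds is filed on 3 April 2006), so 28 April 2006 through 13 May 2006; 15 May 2006 is 2 days past the end of the window.
Later steps need not be reached.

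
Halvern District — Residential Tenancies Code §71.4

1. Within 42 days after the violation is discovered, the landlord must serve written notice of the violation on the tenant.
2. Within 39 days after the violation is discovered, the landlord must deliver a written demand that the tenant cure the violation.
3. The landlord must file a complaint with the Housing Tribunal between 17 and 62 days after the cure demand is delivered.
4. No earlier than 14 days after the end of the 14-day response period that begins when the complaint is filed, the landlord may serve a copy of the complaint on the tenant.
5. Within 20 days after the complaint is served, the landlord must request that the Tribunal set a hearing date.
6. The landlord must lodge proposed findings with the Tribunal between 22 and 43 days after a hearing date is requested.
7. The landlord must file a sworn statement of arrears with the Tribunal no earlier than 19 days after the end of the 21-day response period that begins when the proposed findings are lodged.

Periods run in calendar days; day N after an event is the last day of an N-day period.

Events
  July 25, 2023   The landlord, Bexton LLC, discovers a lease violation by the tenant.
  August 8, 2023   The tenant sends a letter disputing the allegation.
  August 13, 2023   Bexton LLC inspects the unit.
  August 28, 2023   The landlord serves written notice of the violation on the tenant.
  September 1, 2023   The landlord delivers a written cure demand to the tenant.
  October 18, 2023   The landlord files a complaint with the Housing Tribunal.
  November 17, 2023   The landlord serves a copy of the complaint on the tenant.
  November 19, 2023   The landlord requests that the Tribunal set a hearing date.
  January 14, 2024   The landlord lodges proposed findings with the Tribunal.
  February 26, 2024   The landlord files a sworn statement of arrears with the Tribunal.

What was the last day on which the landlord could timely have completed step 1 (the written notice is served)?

Step 1 runs from July 25, 2023, when the violation is discovered. 42 days after July 25, 2023 is September 5, 2023.

September 5, 2023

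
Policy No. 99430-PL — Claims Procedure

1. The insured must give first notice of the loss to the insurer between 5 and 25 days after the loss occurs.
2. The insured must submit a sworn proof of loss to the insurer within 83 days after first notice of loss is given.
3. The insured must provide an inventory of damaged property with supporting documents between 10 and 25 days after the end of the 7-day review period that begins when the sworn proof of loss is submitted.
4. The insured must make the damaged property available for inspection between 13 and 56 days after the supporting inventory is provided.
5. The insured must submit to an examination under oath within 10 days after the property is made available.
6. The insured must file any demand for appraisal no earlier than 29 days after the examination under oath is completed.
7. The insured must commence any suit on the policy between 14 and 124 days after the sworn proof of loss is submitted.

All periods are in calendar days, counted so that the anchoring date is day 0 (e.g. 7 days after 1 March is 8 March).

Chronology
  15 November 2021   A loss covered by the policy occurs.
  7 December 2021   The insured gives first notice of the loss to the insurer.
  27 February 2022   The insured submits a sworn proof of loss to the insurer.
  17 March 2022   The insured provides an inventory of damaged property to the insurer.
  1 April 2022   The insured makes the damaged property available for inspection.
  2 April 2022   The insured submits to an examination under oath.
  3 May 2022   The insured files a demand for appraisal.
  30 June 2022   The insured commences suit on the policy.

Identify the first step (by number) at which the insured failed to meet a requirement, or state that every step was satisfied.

(1) the permitted window runs from 15 November 2021 + 5 = 20 November 2021 to 15 November 2021 + 25 = 10 December 2021; 7 December 2021 falls inside that range.
(2) due by 7 December 2021 + 83 days = 28 February 2022; 27 February 2022 is within that limit.
(3) the permitted window runs from 6 March 2022 + 10 = 16 March 2022 to 6 March 2022 + 25 = 31 March 2022; done 17 March 2022, which is between those dates.
(4) the permitted window runs from 17 March 2022 + 13 = 30 March 2022 to 17 March 2022 + 56 = 12 May 2022; 1 April 2022 falls inside that range.
(5) due by 1 April 2022 + 10 days = 11 April 2022; completed 2 April 2022, before the deadline.
(6) permitted from 2 April 2022 + 29 days = 1 May 2022 onward; done 3 May 2022 — permitted.
(7) the permitted window runs from 27 February 2022 + 14 = 13 March 2022 to 27 February 2022 + 124 = 1 July 2022; done 30 June 2022 — within the window.

None — every step was satisfied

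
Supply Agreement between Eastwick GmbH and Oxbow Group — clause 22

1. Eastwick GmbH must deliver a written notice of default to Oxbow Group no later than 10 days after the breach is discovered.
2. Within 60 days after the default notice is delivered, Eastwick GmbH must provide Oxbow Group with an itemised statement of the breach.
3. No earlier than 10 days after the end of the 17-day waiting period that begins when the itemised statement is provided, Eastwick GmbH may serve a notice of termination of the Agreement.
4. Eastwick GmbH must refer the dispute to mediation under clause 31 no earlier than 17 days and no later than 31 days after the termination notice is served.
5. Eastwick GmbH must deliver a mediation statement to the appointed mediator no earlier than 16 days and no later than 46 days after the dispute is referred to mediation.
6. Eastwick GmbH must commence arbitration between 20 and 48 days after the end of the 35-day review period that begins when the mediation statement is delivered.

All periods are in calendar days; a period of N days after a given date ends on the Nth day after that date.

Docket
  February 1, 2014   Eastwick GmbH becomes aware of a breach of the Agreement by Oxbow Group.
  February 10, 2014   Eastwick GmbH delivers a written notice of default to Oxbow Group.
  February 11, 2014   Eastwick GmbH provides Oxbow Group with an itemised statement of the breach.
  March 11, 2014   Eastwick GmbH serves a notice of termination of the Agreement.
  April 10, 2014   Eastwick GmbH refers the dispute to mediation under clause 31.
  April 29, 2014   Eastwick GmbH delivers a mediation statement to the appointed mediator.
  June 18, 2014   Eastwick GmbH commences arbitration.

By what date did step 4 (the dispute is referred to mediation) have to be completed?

Step 4 runs from March 11, 2014, when the termination notice is served. The window is 17–31 days after March 11, 2014; it closes on April 11, 2014.

April 11, 2014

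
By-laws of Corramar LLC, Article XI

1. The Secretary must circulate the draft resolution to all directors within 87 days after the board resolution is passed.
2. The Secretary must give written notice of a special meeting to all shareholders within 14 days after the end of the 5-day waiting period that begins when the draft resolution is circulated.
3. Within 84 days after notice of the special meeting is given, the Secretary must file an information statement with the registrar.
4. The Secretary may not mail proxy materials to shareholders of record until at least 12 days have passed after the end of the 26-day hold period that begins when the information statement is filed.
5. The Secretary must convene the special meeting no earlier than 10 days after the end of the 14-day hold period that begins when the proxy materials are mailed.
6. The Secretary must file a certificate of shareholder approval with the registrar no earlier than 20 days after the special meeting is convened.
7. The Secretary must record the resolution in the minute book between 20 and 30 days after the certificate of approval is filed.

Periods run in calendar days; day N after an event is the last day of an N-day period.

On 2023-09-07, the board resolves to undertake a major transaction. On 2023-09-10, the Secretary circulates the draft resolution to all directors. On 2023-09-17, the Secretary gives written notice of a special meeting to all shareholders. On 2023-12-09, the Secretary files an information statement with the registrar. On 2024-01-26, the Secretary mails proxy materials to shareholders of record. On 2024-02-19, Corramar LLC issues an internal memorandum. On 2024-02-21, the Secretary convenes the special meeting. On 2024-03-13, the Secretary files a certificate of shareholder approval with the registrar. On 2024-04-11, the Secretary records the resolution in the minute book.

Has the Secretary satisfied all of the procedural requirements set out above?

Yes

Step 1: 87 days after 2023-09-07 (when the board resolution is passed) is 2023-12-03; completed 2023-09-10, before the deadline.
Step 2: 14 days after 2023-09-15 (end of the 5-day waiting period, which began when the draft resolution is circulated on 2023-09-10) is 2023-09-29; completed 2023-09-17, before the deadline.
Step 3: 84 days after 2023-09-17 (when notice of the special meeting is given) is 2023-12-10; done 2023-12-09 — timely.
Step 4: the earliest permitted date is 12 days after 2024-01-04 (end of the 26-day hold period, which began when the information statement is filed on 2023-12-09), i.e. 2024-01-16; done 2024-01-26 — permitted.
Step 5: the earliest permitted date is 10 days after 2024-02-09 (end of the 14-day hold period, which began when the proxy materials are mailed on 2024-01-26), i.e. 2024-02-19; done 2024-02-21 — permitted.
Step 6: the earliest permitted date is 20 days after 2024-02-21 (when the special meeting is convened), i.e. 2024-03-12; done 2024-03-13, after the minimum wait.
Step 7: the window is 20–30 days after 2024-03-13 (when the certificate of approval is filed), so 2024-04-02 through 2024-04-12; done 2024-04-11 — within the window.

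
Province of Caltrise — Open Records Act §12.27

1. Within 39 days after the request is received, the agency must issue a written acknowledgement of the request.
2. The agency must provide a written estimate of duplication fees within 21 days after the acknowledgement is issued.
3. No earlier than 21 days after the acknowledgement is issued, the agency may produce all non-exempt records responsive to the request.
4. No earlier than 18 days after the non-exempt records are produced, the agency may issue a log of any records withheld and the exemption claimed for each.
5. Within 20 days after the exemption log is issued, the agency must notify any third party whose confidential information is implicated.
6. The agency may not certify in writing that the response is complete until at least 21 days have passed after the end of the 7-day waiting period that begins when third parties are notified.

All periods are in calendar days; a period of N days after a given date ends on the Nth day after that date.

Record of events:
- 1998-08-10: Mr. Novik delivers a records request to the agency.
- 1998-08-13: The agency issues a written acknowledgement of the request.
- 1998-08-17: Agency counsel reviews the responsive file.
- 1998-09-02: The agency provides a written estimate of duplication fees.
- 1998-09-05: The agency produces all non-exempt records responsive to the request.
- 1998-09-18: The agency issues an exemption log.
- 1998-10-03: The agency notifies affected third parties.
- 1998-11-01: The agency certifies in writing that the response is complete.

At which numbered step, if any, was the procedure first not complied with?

Step 1 — counting 39 days from 1998-08-10 (when the request is received) gives a deadline of 1998-09-18; 1998-08-13 is within that limit.
Step 2 — counting 21 days from 1998-08-13 (when the acknowledgement is issued) gives a deadline of 1998-09-03; 1998-09-02 is within that limit.
Step 3 — must wait 21 days from 1998-08-13 (when the acknowledgement is issued), so not before 1998-09-03; done 1998-09-05, after the minimum wait.
Step 4 — must wait 18 days from 1998-09-05 (when the non-exempt records are produced), so not before 1998-09-23; 1998-09-18 is 5 days before the earliest permitted date.
The analysis stops there.

Step 4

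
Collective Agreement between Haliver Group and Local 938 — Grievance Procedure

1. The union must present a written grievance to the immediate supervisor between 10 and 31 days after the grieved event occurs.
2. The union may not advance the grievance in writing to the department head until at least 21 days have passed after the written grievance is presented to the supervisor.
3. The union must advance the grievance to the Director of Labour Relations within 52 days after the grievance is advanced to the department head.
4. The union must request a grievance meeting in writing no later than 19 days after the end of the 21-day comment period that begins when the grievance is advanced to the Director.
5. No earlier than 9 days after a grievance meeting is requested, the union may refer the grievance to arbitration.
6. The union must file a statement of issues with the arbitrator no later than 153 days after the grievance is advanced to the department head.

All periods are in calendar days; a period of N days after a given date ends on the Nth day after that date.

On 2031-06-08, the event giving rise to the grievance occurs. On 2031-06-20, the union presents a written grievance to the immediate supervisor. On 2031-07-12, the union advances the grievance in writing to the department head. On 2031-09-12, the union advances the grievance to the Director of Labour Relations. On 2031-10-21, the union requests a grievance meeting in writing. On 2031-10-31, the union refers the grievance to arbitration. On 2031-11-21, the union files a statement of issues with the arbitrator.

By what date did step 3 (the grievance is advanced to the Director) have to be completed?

2031-09-02

Step 3 runs from 2031-07-12, when the grievance is advanced to the department head. 52 days after 2031-07-12 is 2031-09-02.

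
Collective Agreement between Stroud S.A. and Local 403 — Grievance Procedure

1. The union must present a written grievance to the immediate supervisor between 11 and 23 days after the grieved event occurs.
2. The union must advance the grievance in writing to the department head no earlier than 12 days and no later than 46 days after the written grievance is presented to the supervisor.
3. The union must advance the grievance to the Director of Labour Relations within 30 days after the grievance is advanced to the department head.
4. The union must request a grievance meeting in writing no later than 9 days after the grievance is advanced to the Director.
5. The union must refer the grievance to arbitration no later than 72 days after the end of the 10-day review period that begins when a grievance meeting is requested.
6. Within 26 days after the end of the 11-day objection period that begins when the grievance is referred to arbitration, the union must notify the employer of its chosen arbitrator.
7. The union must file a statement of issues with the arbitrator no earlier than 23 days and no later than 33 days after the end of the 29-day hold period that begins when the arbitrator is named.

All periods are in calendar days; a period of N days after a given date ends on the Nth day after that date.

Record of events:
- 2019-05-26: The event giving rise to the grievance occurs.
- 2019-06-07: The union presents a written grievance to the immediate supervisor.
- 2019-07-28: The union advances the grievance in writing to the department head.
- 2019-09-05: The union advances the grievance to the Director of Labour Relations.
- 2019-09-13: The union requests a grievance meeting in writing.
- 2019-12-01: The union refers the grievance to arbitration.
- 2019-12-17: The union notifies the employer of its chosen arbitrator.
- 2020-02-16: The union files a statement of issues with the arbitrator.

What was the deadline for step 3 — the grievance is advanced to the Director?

2019-08-27

Step 3 runs from 2019-07-28, when the grievance is advanced to the department head. 30 days after 2019-07-28 is 2019-08-27.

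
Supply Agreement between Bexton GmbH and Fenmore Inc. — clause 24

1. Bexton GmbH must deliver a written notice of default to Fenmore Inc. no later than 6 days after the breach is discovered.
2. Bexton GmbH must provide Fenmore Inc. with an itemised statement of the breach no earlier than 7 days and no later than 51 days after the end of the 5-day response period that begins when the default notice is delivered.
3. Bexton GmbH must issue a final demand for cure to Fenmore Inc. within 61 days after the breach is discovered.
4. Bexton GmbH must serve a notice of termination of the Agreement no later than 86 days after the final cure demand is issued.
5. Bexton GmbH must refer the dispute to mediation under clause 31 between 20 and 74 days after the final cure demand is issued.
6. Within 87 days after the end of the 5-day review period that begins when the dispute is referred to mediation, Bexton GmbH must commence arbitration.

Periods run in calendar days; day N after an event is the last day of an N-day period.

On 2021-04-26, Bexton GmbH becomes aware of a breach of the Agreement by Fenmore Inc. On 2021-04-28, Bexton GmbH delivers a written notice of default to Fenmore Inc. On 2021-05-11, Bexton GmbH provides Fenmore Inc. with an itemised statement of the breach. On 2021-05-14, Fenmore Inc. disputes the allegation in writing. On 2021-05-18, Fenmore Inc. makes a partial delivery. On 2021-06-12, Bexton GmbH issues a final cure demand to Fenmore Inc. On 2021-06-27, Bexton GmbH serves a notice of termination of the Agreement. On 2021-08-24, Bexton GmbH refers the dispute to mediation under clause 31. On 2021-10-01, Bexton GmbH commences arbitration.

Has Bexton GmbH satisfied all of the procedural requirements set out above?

Yes

(1) due by 2021-04-26 + 6 days = 2021-05-02; completed 2021-04-28, before the deadline.
(2) the permitted window runs from 2021-05-03 + 7 = 2021-05-10 to 2021-05-03 + 51 = 2021-06-23; done 2021-05-11, which is between those dates.
(3) due by 2021-04-26 + 61 days = 2021-06-26; done 2021-06-12 — timely.
(4) due by 2021-06-12 + 86 days = 2021-09-06; completed 2021-06-27, before the deadline.
(5) the permitted window runs from 2021-06-12 + 20 = 2021-07-02 to 2021-06-12 + 74 = 2021-08-25; done 2021-08-24 — within the window.
(6) due by 2021-08-29 + 87 days = 2021-11-24; completed 2021-10-01, before the deadline.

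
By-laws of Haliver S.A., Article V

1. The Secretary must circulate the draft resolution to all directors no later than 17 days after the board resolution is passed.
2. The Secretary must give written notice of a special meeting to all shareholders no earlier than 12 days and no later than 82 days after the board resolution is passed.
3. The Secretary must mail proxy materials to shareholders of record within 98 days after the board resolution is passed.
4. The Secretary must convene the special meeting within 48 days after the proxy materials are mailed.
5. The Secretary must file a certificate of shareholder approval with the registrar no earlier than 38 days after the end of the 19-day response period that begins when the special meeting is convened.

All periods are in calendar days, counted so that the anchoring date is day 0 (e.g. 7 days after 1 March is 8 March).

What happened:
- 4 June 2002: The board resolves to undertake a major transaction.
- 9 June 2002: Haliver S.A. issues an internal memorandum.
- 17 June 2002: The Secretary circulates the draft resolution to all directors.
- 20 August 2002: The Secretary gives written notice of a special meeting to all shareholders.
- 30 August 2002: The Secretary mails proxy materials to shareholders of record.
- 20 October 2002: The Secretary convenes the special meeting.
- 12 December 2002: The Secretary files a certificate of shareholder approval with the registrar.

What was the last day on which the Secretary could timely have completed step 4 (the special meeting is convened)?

Step 4 runs from 30 August 2002, when the proxy materials are mailed. 48 days after 30 August 2002 is 17 October 2002.

17 October 2002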